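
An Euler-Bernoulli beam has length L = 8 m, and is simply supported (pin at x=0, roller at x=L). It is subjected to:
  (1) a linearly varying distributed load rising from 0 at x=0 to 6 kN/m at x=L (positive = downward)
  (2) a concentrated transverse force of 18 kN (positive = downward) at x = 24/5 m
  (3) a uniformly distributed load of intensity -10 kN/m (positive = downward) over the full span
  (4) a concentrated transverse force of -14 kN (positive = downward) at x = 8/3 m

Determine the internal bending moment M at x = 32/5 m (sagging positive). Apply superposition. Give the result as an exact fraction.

M(32/5) = -8608/375 kN·m

Load 1 — triangular load w₀=6 kN/m (0→w₀ over full span):
  M_1 = w₀Lx/6 - w₀x³/(6L) = 6·8·(32/5)/6 - 6·(32/5)³/(6·8) = 2304/125 kN·m
Load 2 — point force P=18 kN at a=24/5 m (b=L-a=16/5):
  M_2 = Pa(L-x)/L  [x>a] = 18·(24/5)·(8-(32/5))/8 = 432/25 kN·m
Load 3 — uniform load w=-10 kN/m over full span:
  M_3 = wx(L-x)/2 = (-10)·(32/5)·(8-(32/5))/2 = -256/5 kN·m
Load 4 — point force P=-14 kN at a=8/3 m (b=L-a=16/3):
  M_4 = Pa(L-x)/L  [x>a] = (-14)·(8/3)·(8-(32/5))/8 = -112/15 kN·m
Superposition: M = Σ M_i = -8608/375 kN·m ≈ -22.954667 kN·m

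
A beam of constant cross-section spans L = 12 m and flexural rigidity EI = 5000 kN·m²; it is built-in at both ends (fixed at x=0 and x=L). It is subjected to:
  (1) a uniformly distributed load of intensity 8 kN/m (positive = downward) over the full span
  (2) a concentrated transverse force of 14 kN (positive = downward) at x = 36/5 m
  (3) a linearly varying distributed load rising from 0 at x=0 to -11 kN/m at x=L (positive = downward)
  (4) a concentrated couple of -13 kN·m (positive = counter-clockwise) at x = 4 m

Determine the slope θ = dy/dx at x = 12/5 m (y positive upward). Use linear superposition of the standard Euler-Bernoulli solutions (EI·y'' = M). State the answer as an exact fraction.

θ(12/5) = -26681/1953125 rad

Load 1 — uniform load w=8 kN/m over full span:
  θ_1 = -wx(L-x)(L-2x)/(12EI) = -8·(12/5)·(12-(12/5))·(12-2·(12/5))/(12·5000) = -1728/78125 rad
Load 2 — point force P=14 kN at a=36/5 m (b=L-a=24/5):
  θ_2 = -Pb²x(2aL-(3a+b)x)/(2L³EI)  [x≤a] = -14·(24/5)²·(12/5)·(2·(36/5)·12-(3·(36/5)+(24/5))·(12/5))/(2·12³·5000) = -9576/1953125 rad
Load 3 — triangular load w₀=-11 kN/m (0→w₀ over full span):
  θ_3 = -w₀(2x(L-x)(L-2x)(x+2L)+x²(L-x)²)/(120LEI) = -(-11)·(2·(12/5)·(12-(12/5))·(12-2·(12/5))·((12/5)+2·12)+(12/5)²·(12-(12/5))²)/(120·12·5000) = 5544/390625 rad
Load 4 — applied couple M₀=-13 kN·m at a=4 m (b=L-a=8):
  θ_4 = (R_Ax²/2 - M_Ax)/EI  [x≤a] with R_A=-13/9, M_A=0 = ((-13/9)·(12/5)²/2 - 0·(12/5))/5000 = -13/15625 rad
Superposition: θ = Σ θ_i = -26681/1953125 rad ≈ -0.013661 rad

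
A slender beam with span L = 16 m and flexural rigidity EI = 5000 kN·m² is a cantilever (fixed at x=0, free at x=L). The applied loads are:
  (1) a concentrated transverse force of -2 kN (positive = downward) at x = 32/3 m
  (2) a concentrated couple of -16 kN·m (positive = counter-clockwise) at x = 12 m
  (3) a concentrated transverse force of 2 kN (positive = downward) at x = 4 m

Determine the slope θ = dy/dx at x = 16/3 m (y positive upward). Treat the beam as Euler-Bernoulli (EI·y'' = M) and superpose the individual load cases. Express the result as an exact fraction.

Load 1 — point force P=-2 kN at a=32/3 m (b=L-a=16/3):
  θ_1 = -Px(2a-x)/(2EI)  [x≤a] = -(-2)·(16/3)·(2·(32/3)-(16/3))/(2·5000) = 32/1875 rad
Load 2 — applied couple M₀=-16 kN·m at a=12 m (b=L-a=4):
  θ_2 = M₀x/EI  [x≤a] = (-16)·(16/3)/5000 = -32/1875 rad
Load 3 — point force P=2 kN at a=4 m (b=L-a=12):
  θ_3 = -Pa²/(2EI)  [x>a] = -2·4²/(2·5000) = -2/625 rad
Superposition: θ = Σ θ_i = -2/625 rad ≈ -0.003200 rad

θ(16/3) = -2/625 rad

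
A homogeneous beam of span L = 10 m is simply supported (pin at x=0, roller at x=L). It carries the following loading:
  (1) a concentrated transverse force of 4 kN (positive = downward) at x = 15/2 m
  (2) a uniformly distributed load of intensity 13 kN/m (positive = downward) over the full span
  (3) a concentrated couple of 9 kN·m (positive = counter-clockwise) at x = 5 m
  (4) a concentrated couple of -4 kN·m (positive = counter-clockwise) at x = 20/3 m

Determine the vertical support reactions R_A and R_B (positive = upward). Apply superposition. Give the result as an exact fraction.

Load 1 — point force P=4 kN at a=15/2 m (b=L-a=5/2):
  R_A = Pb/L = 4·(5/2)/10 = 1 kN
  R_B = Pa/L = 4·(15/2)/10 = 3 kN
Load 2 — uniform load w=13 kN/m over full span:
  R_A = wL/2 = 13·10/2 = 65 kN
  R_B = wL/2 = 13·10/2 = 65 kN
Load 3 — applied couple M₀=9 kN·m at a=5 m (b=L-a=5):
  R_A = M₀/L = 9/10 kN
  R_B = -M₀/L = -9/10 kN
Load 4 — applied couple M₀=-4 kN·m at a=20/3 m (b=L-a=10/3):
  R_A = M₀/L = (-4)/10 = -2/5 kN
  R_B = -M₀/L = -(-4)/10 = 2/5 kN
Superposition: R_A = 133/2 kN, R_B = 135/2 kN

R_A = 133/2 kN, R_B = 135/2 kN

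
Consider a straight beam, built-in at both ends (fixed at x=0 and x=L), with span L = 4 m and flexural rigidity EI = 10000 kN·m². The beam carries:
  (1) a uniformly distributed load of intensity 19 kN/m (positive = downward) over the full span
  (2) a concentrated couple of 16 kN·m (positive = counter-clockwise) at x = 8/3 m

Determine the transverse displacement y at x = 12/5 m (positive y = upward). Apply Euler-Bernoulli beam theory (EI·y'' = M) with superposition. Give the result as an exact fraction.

y(12/5) = -576/390625 m

Load 1 — uniform load w=19 kN/m over full span:
  y_1 = -wx²(L-x)²/(24EI) = -19·(12/5)²·(4-(12/5))²/(24·10000) = -456/390625 m
Load 2 — applied couple M₀=16 kN·m at a=8/3 m (b=L-a=4/3):
  y_2 = (R_Ax³/6 - M_Ax²/2)/EI  [x≤a] with R_A=16/3, M_A=16/3 = ((16/3)·(12/5)³/6 - (16/3)·(12/5)²/2)/10000 = -24/78125 m
Superposition: y = Σ y_i = -576/390625 m ≈ -0.001475 m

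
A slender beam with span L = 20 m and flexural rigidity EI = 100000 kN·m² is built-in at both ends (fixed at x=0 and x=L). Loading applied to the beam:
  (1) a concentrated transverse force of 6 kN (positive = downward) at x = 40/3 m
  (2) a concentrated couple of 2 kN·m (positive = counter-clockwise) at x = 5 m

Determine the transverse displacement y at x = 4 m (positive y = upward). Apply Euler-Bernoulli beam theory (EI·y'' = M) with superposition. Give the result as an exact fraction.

Load 1 — point force P=6 kN at a=40/3 m (b=L-a=20/3):
  y_1 = -Pb²x²(3aL-(3a+b)x)/(6L³EI)  [x≤a] = -6·(20/3)²·4²·(3·(40/3)·20-(3·(40/3)+(20/3))·4)/(6·20³·100000) = -46/84375 m
Load 2 — applied couple M₀=2 kN·m at a=5 m (b=L-a=15):
  y_2 = (R_Ax³/6 - M_Ax²/2)/EI  [x≤a] with R_A=9/80, M_A=-3/8 = ((9/80)·4³/6 - (-3/8)·4²/2)/100000 = 21/500000 m
Superposition: y = Σ y_i = -6793/13500000 m ≈ -0.000503 m

y(4) = -6793/13500000 m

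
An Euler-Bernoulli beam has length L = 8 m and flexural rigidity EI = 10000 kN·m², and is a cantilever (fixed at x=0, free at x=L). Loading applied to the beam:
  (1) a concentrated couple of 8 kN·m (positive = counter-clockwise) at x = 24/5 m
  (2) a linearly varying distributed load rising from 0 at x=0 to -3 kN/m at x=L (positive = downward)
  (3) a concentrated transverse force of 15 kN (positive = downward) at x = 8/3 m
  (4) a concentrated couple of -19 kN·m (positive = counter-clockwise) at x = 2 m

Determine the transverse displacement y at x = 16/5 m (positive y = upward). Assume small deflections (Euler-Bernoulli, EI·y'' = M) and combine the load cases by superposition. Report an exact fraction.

Load 1 — applied couple M₀=8 kN·m at a=24/5 m (b=L-a=16/5):
  y_1 = M₀x²/(2EI)  [x≤a] = 8·(16/5)²/(2·10000) = 64/15625 m
Load 2 — triangular load w₀=-3 kN/m (0→w₀ over full span):
  y_2 = (w₀Lx³/12-w₀L²x²/6-w₀x⁵/(120L))/EI = ((-3)·8·(16/5)³/12-(-3)·8²·(16/5)²/6-(-3)·(16/5)⁵/(120·8))/10000 = 257024/9765625 m
Load 3 — point force P=15 kN at a=8/3 m (b=L-a=16/3):
  y_3 = -Pa²(3x-a)/(6EI)  [x>a] = -15·(8/3)²·(3·(16/5)-(8/3))/(6·10000) = -208/16875 m
Load 4 — applied couple M₀=-19 kN·m at a=2 m (b=L-a=6):
  y_4 = M₀a(2x-a)/(2EI)  [x>a] = (-19)·2·(2·(16/5)-2)/(2·10000) = -209/25000 m
Superposition: y = Σ y_i = 20522809/2109375000 m ≈ 0.009729 m

y(16/5) = 20522809/2109375000 m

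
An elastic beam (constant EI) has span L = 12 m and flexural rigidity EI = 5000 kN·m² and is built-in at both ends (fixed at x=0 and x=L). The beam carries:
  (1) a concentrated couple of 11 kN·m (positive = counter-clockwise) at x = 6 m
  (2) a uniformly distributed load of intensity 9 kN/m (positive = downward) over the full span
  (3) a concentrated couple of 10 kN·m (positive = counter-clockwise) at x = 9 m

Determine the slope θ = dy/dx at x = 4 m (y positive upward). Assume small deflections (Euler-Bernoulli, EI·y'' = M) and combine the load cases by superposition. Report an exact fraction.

θ(4) = -101/5000 rad

Load 1 — applied couple M₀=11 kN·m at a=6 m (b=L-a=6):
  θ_1 = (R_Ax²/2 - M_Ax)/EI  [x≤a] with R_A=11/8, M_A=11/4 = ((11/8)·4²/2 - (11/4)·4)/5000 = 0 rad
Load 2 — uniform load w=9 kN/m over full span:
  θ_2 = -wx(L-x)(L-2x)/(12EI) = -9·4·(12-4)·(12-2·4)/(12·5000) = -12/625 rad
Load 3 — applied couple M₀=10 kN·m at a=9 m (b=L-a=3):
  θ_3 = (R_Ax²/2 - M_Ax)/EI  [x≤a] with R_A=15/16, M_A=25/8 = ((15/16)·4²/2 - (25/8)·4)/5000 = -1/1000 rad
Superposition: θ = Σ θ_i = -101/5000 rad ≈ -0.020200 rad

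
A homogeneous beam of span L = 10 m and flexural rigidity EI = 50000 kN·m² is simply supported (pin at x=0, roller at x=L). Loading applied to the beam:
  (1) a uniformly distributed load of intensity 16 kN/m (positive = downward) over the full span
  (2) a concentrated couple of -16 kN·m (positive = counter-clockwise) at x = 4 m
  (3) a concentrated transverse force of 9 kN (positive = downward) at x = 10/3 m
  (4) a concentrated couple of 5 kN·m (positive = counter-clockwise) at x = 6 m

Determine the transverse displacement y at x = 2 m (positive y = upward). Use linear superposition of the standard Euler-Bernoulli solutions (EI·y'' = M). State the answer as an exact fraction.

y(2) = -7621/281250 m

Load 1 — uniform load w=16 kN/m over full span:
  y_1 = -wx(L³-2Lx²+x³)/(24EI) = -16·2·(10³-2·10·2²+2³)/(24·50000) = -232/9375 m
Load 2 — applied couple M₀=-16 kN·m at a=4 m (b=L-a=6):
  y_2 = (M₀x³/(6L)+C₁x)/EI  [x≤a] with C₁=M₀(3b²-L²)/(6L)=-32/15 = ((-16)·2³/(6·10)+(-32/15)·2)/50000 = -2/15625 m
Load 3 — point force P=9 kN at a=10/3 m (b=L-a=20/3):
  y_3 = -Pbx(L²-b²-x²)/(6LEI)  [x≤a] = -9·(20/3)·2·(10²-(20/3)²-2²)/(6·10·50000) = -58/28125 m
Load 4 — applied couple M₀=5 kN·m at a=6 m (b=L-a=4):
  y_4 = (M₀x³/(6L)+C₁x)/EI  [x≤a] with C₁=M₀(3b²-L²)/(6L)=-13/3 = (5·2³/(6·10)+(-13/3)·2)/50000 = -1/6250 m
Superposition: y = Σ y_i = -7621/281250 m ≈ -0.027097 m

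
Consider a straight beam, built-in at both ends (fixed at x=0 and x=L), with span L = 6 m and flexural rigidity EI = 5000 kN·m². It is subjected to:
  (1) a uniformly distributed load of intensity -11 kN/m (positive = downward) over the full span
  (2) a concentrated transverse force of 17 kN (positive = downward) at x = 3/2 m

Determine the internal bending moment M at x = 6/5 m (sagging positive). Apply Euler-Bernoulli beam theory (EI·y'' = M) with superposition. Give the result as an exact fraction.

M(6/5) = 3351/800 kN·m

Load 1 — uniform load w=-11 kN/m over full span:
  M_1 = wLx/2 - wL²/12 - wx²/2 = (-11)·6·(6/5)/2 - (-11)·6²/12 - (-11)·(6/5)²/2 = 33/25 kN·m
Load 2 — point force P=17 kN at a=3/2 m (b=L-a=9/2):
  M_2 = Pb²(3a+b)x/L³ - Pab²/L²  [x≤a] = 17·(9/2)²·(3·(3/2)+(9/2))·(6/5)/6³ - 17·(3/2)·(9/2)²/6² = 459/160 kN·m
Superposition: M = Σ M_i = 3351/800 kN·m ≈ 4.188750 kN·m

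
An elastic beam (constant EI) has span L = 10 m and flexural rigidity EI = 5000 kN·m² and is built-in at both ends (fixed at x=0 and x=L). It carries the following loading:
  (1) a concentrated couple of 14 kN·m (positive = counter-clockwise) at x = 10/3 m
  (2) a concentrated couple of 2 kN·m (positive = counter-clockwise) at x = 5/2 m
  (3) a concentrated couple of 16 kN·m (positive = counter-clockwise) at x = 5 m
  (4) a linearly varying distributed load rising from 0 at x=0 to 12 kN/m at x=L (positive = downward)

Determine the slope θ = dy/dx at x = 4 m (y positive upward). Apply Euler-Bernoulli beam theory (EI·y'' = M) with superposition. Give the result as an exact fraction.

Load 1 — applied couple M₀=14 kN·m at a=10/3 m (b=L-a=20/3):
  θ_1 = (R_Ax²/2 - M_Ax - M₀(x-a))/EI  [x>a] with R_A=28/15, M_A=0 = ((28/15)·4²/2 - 0·4 - 14·(4-(10/3)))/5000 = 7/6250 rad
Load 2 — applied couple M₀=2 kN·m at a=5/2 m (b=L-a=15/2):
  θ_2 = (R_Ax²/2 - M_Ax - M₀(x-a))/EI  [x>a] with R_A=9/40, M_A=-3/8 = ((9/40)·4²/2 - (-3/8)·4 - 2·(4-(5/2)))/5000 = 3/50000 rad
Load 3 — applied couple M₀=16 kN·m at a=5 m (b=L-a=5):
  θ_3 = (R_Ax²/2 - M_Ax)/EI  [x≤a] with R_A=12/5, M_A=4 = ((12/5)·4²/2 - 4·4)/5000 = 2/3125 rad
Load 4 — triangular load w₀=12 kN/m (0→w₀ over full span):
  θ_4 = -w₀(2x(L-x)(L-2x)(x+2L)+x²(L-x)²)/(120LEI) = -12·(2·4·(10-4)·(10-2·4)·(4+2·10)+4²·(10-4)²)/(120·10·5000) = -18/3125 rad
Superposition: θ = Σ θ_i = -197/50000 rad ≈ -0.003940 rad

θ(4) = -197/50000 rad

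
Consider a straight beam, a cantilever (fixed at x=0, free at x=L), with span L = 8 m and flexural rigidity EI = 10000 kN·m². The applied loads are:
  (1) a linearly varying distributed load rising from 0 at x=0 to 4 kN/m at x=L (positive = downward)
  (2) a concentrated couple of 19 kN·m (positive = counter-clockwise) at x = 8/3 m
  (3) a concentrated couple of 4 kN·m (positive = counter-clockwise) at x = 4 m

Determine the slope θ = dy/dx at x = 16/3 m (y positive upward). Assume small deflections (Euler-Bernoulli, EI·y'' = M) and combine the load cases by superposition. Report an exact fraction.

Load 1 — triangular load w₀=4 kN/m (0→w₀ over full span):
  θ_1 = (w₀Lx²/4-w₀L²x/3-w₀x⁴/(24L))/EI = (4·8·(16/3)²/4-4·8²·(16/3)/3-4·(16/3)⁴/(24·8))/10000 = -3712/151875 rad
Load 2 — applied couple M₀=19 kN·m at a=8/3 m (b=L-a=16/3):
  θ_2 = M₀a/EI  [x>a] = 19·(8/3)/10000 = 19/3750 rad
Load 3 — applied couple M₀=4 kN·m at a=4 m (b=L-a=4):
  θ_3 = M₀a/EI  [x>a] = 4·4/10000 = 1/625 rad
Superposition: θ = Σ θ_i = -5399/303750 rad ≈ -0.017774 rad

θ(16/3) = -5399/303750 rad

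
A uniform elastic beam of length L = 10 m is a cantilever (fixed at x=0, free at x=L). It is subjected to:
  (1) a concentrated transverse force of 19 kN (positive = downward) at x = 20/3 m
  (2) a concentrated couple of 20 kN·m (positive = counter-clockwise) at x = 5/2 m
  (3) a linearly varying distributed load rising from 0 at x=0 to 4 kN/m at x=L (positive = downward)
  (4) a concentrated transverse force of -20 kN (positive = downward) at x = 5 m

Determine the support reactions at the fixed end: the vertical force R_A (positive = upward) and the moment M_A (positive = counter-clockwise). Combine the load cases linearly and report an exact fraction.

R_A = 19 kN, M_A = 140 kN·m

Load 1 — point force P=19 kN at a=20/3 m (b=L-a=10/3):
  R_A = P = 19 kN
  M_A = Pa = 19·(20/3) = 380/3 kN·m
Load 2 — applied couple M₀=20 kN·m at a=5/2 m (b=L-a=15/2):
  R_A = 0 kN
  M_A = -M₀ = -20 kN·m
Load 3 — triangular load w₀=4 kN/m (0→w₀ over full span):
  R_A = w₀L/2 = 4·10/2 = 20 kN
  M_A = w₀L²/3 = 4·10²/3 = 400/3 kN·m
Load 4 — point force P=-20 kN at a=5 m (b=L-a=5):
  R_A = P = (-20) = -20 kN
  M_A = Pa = (-20)·5 = -100 kN·m
Superposition: R_A = 19 kN, M_A = 140 kN·m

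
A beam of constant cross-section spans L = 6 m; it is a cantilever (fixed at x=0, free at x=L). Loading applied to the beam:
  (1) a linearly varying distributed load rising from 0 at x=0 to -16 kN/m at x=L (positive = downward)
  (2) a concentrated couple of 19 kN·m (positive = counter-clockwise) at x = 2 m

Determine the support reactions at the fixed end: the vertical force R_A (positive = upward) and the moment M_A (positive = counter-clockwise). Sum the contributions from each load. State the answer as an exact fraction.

Load 1 — triangular load w₀=-16 kN/m (0→w₀ over full span):
  R_A = w₀L/2 = (-16)·6/2 = -48 kN
  M_A = w₀L²/3 = (-16)·6²/3 = -192 kN·m
Load 2 — applied couple M₀=19 kN·m at a=2 m (b=L-a=4):
  R_A = 0 kN
  M_A = -M₀ = -19 kN·m
Superposition: R_A = -48 kN, M_A = -211 kN·m

R_A = -48 kN, M_A = -211 kN·m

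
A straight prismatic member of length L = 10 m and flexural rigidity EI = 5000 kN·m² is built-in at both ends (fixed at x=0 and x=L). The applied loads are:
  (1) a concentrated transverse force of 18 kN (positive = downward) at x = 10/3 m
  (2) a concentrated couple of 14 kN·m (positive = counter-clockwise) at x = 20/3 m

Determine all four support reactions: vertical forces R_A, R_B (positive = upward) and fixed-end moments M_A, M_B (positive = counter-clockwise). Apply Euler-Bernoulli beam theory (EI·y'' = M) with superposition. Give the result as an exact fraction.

Load 1 — point force P=18 kN at a=10/3 m (b=L-a=20/3):
  R_A = Pb²(3a+b)/L³ = 18·(20/3)²·(3·(10/3)+(20/3))/10³ = 40/3 kN
  M_A = Pab²/L² = 18·(10/3)·(20/3)²/10² = 80/3 kN·m
  R_B = Pa²(a+3b)/L³ = 18·(10/3)²·((10/3)+3·(20/3))/10³ = 14/3 kN
  M_B = -Pa²b/L² = -18·(10/3)²·(20/3)/10² = -40/3 kN·m
Load 2 — applied couple M₀=14 kN·m at a=20/3 m (b=L-a=10/3):
  R_A = 6M₀ab/L³ = 6·14·(20/3)·(10/3)/10³ = 28/15 kN
  M_A = M₀b(2a-b)/L² = 14·(10/3)·(2·(20/3)-(10/3))/10² = 14/3 kN·m
  R_B = -6M₀ab/L³ = -6·14·(20/3)·(10/3)/10³ = -28/15 kN
  M_B = M₀a(2b-a)/L² = 14·(20/3)·(2·(10/3)-(20/3))/10² = 0 kN·m
Superposition: R_A = 76/5 kN, M_A = 94/3 kN·m, R_B = 14/5 kN, M_B = -40/3 kN·m

R_A = 76/5 kN, M_A = 94/3 kN·m, R_B = 14/5 kN, M_B = -40/3 kN·m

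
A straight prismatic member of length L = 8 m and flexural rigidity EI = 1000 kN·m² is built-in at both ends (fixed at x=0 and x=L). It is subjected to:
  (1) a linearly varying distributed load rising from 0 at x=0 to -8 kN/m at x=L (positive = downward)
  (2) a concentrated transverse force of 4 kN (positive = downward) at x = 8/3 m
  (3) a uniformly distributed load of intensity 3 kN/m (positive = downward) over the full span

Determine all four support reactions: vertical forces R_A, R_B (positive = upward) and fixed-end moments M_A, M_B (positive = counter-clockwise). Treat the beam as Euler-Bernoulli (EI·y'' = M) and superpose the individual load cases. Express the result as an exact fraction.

Load 1 — triangular load w₀=-8 kN/m (0→w₀ over full span):
  R_A = 3w₀L/20 = 3·(-8)·8/20 = -48/5 kN
  M_A = w₀L²/30 = (-8)·8²/30 = -256/15 kN·m
  R_B = 7w₀L/20 = 7·(-8)·8/20 = -112/5 kN
  M_B = -w₀L²/20 = -(-8)·8²/20 = 128/5 kN·m
Load 2 — point force P=4 kN at a=8/3 m (b=L-a=16/3):
  R_A = Pb²(3a+b)/L³ = 4·(16/3)²·(3·(8/3)+(16/3))/8³ = 80/27 kN
  M_A = Pab²/L² = 4·(8/3)·(16/3)²/8² = 128/27 kN·m
  R_B = Pa²(a+3b)/L³ = 4·(8/3)²·((8/3)+3·(16/3))/8³ = 28/27 kN
  M_B = -Pa²b/L² = -4·(8/3)²·(16/3)/8² = -64/27 kN·m
Load 3 — uniform load w=3 kN/m over full span:
  R_A = wL/2 = 3·8/2 = 12 kN
  M_A = wL²/12 = 3·8²/12 = 16 kN·m
  R_B = wL/2 = 3·8/2 = 12 kN
  M_B = -wL²/12 = -3·8²/12 = -16 kN·m
Superposition: R_A = 724/135 kN, M_A = 496/135 kN·m, R_B = -1264/135 kN, M_B = 976/135 kN·m

R_A = 724/135 kN, M_A = 496/135 kN·m, R_B = -1264/135 kN, M_B = 976/135 kN·m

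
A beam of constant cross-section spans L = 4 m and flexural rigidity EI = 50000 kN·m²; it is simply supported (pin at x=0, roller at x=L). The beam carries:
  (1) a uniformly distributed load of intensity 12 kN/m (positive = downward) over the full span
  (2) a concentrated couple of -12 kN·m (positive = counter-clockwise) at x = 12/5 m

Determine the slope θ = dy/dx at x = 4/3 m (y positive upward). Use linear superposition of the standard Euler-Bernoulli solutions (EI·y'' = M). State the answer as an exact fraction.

Load 1 — uniform load w=12 kN/m over full span:
  θ_1 = -w(L³-6Lx²+4x³)/(24EI) = -12·(4³-6·4·(4/3)²+4·(4/3)³)/(24·50000) = -26/84375 rad
Load 2 — applied couple M₀=-12 kN·m at a=12/5 m (b=L-a=8/5):
  θ_2 = (M₀x²/(2L)+C₁)/EI  [x≤a] with C₁=M₀(3b²-L²)/(6L)=104/25 = ((-12)·(4/3)²/(2·4)+(104/25))/50000 = 7/234375 rad
Superposition: θ = Σ θ_i = -587/2109375 rad ≈ -0.000278 rad

θ(4/3) = -587/2109375 rad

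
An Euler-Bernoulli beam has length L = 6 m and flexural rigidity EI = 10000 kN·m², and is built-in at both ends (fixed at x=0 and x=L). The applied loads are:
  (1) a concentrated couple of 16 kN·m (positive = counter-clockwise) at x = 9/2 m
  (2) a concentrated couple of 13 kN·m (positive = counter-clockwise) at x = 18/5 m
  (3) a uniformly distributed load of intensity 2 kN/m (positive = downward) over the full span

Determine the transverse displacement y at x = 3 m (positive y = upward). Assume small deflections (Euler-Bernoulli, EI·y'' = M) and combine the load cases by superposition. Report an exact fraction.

y(3) = -2043/1000000 m

Load 1 — applied couple M₀=16 kN·m at a=9/2 m (b=L-a=3/2):
  y_1 = (R_Ax³/6 - M_Ax²/2)/EI  [x≤a] with R_A=3, M_A=5 = (3·3³/6 - 5·3²/2)/10000 = -9/10000 m
Load 2 — applied couple M₀=13 kN·m at a=18/5 m (b=L-a=12/5):
  y_2 = (R_Ax³/6 - M_Ax²/2)/EI  [x≤a] with R_A=78/25, M_A=104/25 = ((78/25)·3³/6 - (104/25)·3²/2)/10000 = -117/250000 m
Load 3 — uniform load w=2 kN/m over full span:
  y_3 = -wx²(L-x)²/(24EI) = -2·3²·(6-3)²/(24·10000) = -27/40000 m
Superposition: y = Σ y_i = -2043/1000000 m ≈ -0.002043 m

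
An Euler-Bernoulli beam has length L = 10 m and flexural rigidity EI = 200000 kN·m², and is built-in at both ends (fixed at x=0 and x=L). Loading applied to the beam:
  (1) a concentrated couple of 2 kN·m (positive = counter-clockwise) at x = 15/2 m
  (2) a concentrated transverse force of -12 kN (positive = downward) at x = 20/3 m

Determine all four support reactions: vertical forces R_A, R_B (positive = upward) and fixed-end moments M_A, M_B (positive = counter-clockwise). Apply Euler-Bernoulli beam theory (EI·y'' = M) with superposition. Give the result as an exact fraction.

Load 1 — applied couple M₀=2 kN·m at a=15/2 m (b=L-a=5/2):
  R_A = 6M₀ab/L³ = 6·2·(15/2)·(5/2)/10³ = 9/40 kN
  M_A = M₀b(2a-b)/L² = 2·(5/2)·(2·(15/2)-(5/2))/10² = 5/8 kN·m
  R_B = -6M₀ab/L³ = -6·2·(15/2)·(5/2)/10³ = -9/40 kN
  M_B = M₀a(2b-a)/L² = 2·(15/2)·(2·(5/2)-(15/2))/10² = -3/8 kN·m
Load 2 — point force P=-12 kN at a=20/3 m (b=L-a=10/3):
  R_A = Pb²(3a+b)/L³ = (-12)·(10/3)²·(3·(20/3)+(10/3))/10³ = -28/9 kN
  M_A = Pab²/L² = (-12)·(20/3)·(10/3)²/10² = -80/9 kN·m
  R_B = Pa²(a+3b)/L³ = (-12)·(20/3)²·((20/3)+3·(10/3))/10³ = -80/9 kN
  M_B = -Pa²b/L² = -(-12)·(20/3)²·(10/3)/10² = 160/9 kN·m
Superposition: R_A = -1039/360 kN, M_A = -595/72 kN·m, R_B = -3281/360 kN, M_B = 1253/72 kN·m

R_A = -1039/360 kN, M_A = -595/72 kN·m, R_B = -3281/360 kN, M_B = 1253/72 kN·m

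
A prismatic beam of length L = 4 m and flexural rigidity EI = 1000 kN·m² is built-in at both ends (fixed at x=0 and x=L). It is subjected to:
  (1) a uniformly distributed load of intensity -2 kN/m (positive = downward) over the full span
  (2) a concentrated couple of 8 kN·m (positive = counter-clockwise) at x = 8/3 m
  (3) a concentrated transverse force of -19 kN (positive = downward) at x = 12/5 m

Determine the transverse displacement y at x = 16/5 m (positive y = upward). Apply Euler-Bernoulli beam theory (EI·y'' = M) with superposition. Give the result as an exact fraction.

y(16/5) = 48692/17578125 m

Load 1 — uniform load w=-2 kN/m over full span:
  y_1 = -wx²(L-x)²/(24EI) = -(-2)·(16/5)²·(4-(16/5))²/(24·1000) = 128/234375 m
Load 2 — applied couple M₀=8 kN·m at a=8/3 m (b=L-a=4/3):
  y_2 = (R_Ax³/6 - M_Ax²/2 - M₀(x-a)²/2)/EI  [x>a] with R_A=8/3, M_A=8/3 = ((8/3)·(16/5)³/6 - (8/3)·(16/5)²/2 - 8·((16/5)-(8/3))²/2)/1000 = -32/140625 m
Load 3 — point force P=-19 kN at a=12/5 m (b=L-a=8/5):
  y_3 = -Pa²(L-x)²(3bL-(3b+a)(L-x))/(6L³EI)  [x>a] = -(-19)·(12/5)²·(4-(16/5))²·(3·(8/5)·4-(3·(8/5)+(12/5))·(4-(16/5)))/(6·4³·1000) = 4788/1953125 m
Superposition: y = Σ y_i = 48692/17578125 m ≈ 0.002770 m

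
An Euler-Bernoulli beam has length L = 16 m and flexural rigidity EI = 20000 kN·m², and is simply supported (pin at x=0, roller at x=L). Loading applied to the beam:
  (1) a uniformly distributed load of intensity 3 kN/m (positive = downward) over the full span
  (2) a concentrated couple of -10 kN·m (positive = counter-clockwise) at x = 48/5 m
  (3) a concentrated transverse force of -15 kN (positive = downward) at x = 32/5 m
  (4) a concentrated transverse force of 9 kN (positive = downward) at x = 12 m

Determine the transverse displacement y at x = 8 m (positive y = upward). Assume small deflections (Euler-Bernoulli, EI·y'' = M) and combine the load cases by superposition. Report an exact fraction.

Load 1 — uniform load w=3 kN/m over full span:
  y_1 = -wx(L³-2Lx²+x³)/(24EI) = -3·8·(16³-2·16·8²+8³)/(24·20000) = -16/125 m
Load 2 — applied couple M₀=-10 kN·m at a=48/5 m (b=L-a=32/5):
  y_2 = (M₀x³/(6L)+C₁x)/EI  [x≤a] with C₁=M₀(3b²-L²)/(6L)=208/15 = ((-10)·8³/(6·16)+(208/15)·8)/20000 = 9/3125 m
Load 3 — point force P=-15 kN at a=32/5 m (b=L-a=48/5):
  y_3 = -Pa(L-x)(2Lx-a²-x²)/(6LEI)  [x>a] = -(-15)·(32/5)·(16-8)·(2·16·8-(32/5)²-8²)/(6·16·20000) = 944/15625 m
Load 4 — point force P=9 kN at a=12 m (b=L-a=4):
  y_4 = -Pbx(L²-b²-x²)/(6LEI)  [x≤a] = -9·4·8·(16²-4²-8²)/(6·16·20000) = -33/1250 m
Superposition: y = Σ y_i = -2847/31250 m ≈ -0.091104 m

y(8) = -2847/31250 m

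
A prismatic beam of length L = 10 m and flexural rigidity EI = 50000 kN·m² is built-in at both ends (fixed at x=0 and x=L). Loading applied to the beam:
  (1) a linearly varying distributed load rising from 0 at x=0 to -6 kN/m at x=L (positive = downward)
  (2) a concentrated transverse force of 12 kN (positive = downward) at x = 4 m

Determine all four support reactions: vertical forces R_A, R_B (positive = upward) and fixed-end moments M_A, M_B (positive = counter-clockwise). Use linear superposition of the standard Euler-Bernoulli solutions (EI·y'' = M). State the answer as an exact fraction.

R_A = -153/125 kN, M_A = -68/25 kN·m, R_B = -2097/125 kN, M_B = 462/25 kN·m

Load 1 — triangular load w₀=-6 kN/m (0→w₀ over full span):
  R_A = 3w₀L/20 = 3·(-6)·10/20 = -9 kN
  M_A = w₀L²/30 = (-6)·10²/30 = -20 kN·m
  R_B = 7w₀L/20 = 7·(-6)·10/20 = -21 kN
  M_B = -w₀L²/20 = -(-6)·10²/20 = 30 kN·m
Load 2 — point force P=12 kN at a=4 m (b=L-a=6):
  R_A = Pb²(3a+b)/L³ = 12·6²·(3·4+6)/10³ = 972/125 kN
  M_A = Pab²/L² = 12·4·6²/10² = 432/25 kN·m
  R_B = Pa²(a+3b)/L³ = 12·4²·(4+3·6)/10³ = 528/125 kN
  M_B = -Pa²b/L² = -12·4²·6/10² = -288/25 kN·m
Superposition: R_A = -153/125 kN, M_A = -68/25 kN·m, R_B = -2097/125 kN, M_B = 462/25 kN·m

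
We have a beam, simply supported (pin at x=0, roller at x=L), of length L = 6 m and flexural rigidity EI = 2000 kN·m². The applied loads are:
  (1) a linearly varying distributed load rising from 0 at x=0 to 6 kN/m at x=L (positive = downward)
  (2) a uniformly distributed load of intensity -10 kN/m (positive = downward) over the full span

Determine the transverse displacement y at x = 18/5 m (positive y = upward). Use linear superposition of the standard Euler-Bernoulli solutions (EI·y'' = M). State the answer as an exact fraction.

Load 1 — triangular load w₀=6 kN/m (0→w₀ over full span):
  y_1 = -w₀x(7L⁴-10L²x²+3x⁴)/(360LEI) = -6·(18/5)·(7·6⁴-10·6²·(18/5)²+3·(18/5)⁴)/(360·6·2000) = -47952/1953125 m
Load 2 — uniform load w=-10 kN/m over full span:
  y_2 = -wx(L³-2Lx²+x³)/(24EI) = -(-10)·(18/5)·(6³-2·6·(18/5)²+(18/5)³)/(24·2000) = 2511/31250 m
Superposition: y = Σ y_i = 217971/3906250 m ≈ 0.055801 m

y(18/5) = 217971/3906250 m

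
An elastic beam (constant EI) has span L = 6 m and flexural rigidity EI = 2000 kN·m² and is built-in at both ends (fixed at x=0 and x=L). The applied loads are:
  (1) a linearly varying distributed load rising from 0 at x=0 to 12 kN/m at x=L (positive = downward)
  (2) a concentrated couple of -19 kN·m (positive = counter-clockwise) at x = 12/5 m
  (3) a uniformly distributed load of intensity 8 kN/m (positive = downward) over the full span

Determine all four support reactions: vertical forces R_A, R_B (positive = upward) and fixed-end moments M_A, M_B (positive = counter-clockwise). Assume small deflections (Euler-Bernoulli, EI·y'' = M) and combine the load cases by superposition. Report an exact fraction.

R_A = 756/25 kN, M_A = 903/25 kN·m, R_B = 1344/25 kN, M_B = -1292/25 kN·m

Load 1 — triangular load w₀=12 kN/m (0→w₀ over full span):
  R_A = 3w₀L/20 = 3·12·6/20 = 54/5 kN
  M_A = w₀L²/30 = 12·6²/30 = 72/5 kN·m
  R_B = 7w₀L/20 = 7·12·6/20 = 126/5 kN
  M_B = -w₀L²/20 = -12·6²/20 = -108/5 kN·m
Load 2 — applied couple M₀=-19 kN·m at a=12/5 m (b=L-a=18/5):
  R_A = 6M₀ab/L³ = 6·(-19)·(12/5)·(18/5)/6³ = -114/25 kN
  M_A = M₀b(2a-b)/L² = (-19)·(18/5)·(2·(12/5)-(18/5))/6² = -57/25 kN·m
  R_B = -6M₀ab/L³ = -6·(-19)·(12/5)·(18/5)/6³ = 114/25 kN
  M_B = M₀a(2b-a)/L² = (-19)·(12/5)·(2·(18/5)-(12/5))/6² = -152/25 kN·m
Load 3 — uniform load w=8 kN/m over full span:
  R_A = wL/2 = 8·6/2 = 24 kN
  M_A = wL²/12 = 8·6²/12 = 24 kN·m
  R_B = wL/2 = 8·6/2 = 24 kN
  M_B = -wL²/12 = -8·6²/12 = -24 kN·m
Superposition: R_A = 756/25 kN, M_A = 903/25 kN·m, R_B = 1344/25 kN, M_B = -1292/25 kN·m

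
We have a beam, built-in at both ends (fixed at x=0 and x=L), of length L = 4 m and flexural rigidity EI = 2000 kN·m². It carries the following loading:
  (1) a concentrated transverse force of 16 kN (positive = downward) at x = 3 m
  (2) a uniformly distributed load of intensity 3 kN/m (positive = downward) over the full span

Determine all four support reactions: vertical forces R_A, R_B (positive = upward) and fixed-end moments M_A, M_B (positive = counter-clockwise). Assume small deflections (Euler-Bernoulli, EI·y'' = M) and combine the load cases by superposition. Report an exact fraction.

Load 1 — point force P=16 kN at a=3 m (b=L-a=1):
  R_A = Pb²(3a+b)/L³ = 16·1²·(3·3+1)/4³ = 5/2 kN
  M_A = Pab²/L² = 16·3·1²/4² = 3 kN·m
  R_B = Pa²(a+3b)/L³ = 16·3²·(3+3·1)/4³ = 27/2 kN
  M_B = -Pa²b/L² = -16·3²·1/4² = -9 kN·m
Load 2 — uniform load w=3 kN/m over full span:
  R_A = wL/2 = 3·4/2 = 6 kN
  M_A = wL²/12 = 3·4²/12 = 4 kN·m
  R_B = wL/2 = 3·4/2 = 6 kN
  M_B = -wL²/12 = -3·4²/12 = -4 kN·m
Superposition: R_A = 17/2 kN, M_A = 7 kN·m, R_B = 39/2 kN, M_B = -13 kN·m

R_A = 17/2 kN, M_A = 7 kN·m, R_B = 39/2 kN, M_B = -13 kN·m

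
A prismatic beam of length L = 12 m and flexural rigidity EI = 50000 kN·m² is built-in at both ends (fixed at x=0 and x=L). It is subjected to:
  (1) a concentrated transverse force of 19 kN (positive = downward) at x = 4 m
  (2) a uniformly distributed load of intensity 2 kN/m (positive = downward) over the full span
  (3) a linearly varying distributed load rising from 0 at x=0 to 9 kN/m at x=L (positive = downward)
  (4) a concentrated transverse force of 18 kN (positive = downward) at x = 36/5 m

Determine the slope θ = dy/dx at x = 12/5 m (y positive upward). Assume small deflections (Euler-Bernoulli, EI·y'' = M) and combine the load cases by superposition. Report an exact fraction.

θ(12/5) = -92438/29296875 rad

Load 1 — point force P=19 kN at a=4 m (b=L-a=8):
  θ_1 = -Pb²x(2aL-(3a+b)x)/(2L³EI)  [x≤a] = -19·8²·(12/5)·(2·4·12-(3·4+8)·(12/5))/(2·12³·50000) = -38/46875 rad
Load 2 — uniform load w=2 kN/m over full span:
  θ_2 = -wx(L-x)(L-2x)/(12EI) = -2·(12/5)·(12-(12/5))·(12-2·(12/5))/(12·50000) = -216/390625 rad
Load 3 — triangular load w₀=9 kN/m (0→w₀ over full span):
  θ_3 = -w₀(2x(L-x)(L-2x)(x+2L)+x²(L-x)²)/(120LEI) = -9·(2·(12/5)·(12-(12/5))·(12-2·(12/5))·((12/5)+2·12)+(12/5)²·(12-(12/5))²)/(120·12·50000) = -2268/1953125 rad
Load 4 — point force P=18 kN at a=36/5 m (b=L-a=24/5):
  θ_4 = -Pb²x(2aL-(3a+b)x)/(2L³EI)  [x≤a] = -18·(24/5)²·(12/5)·(2·(36/5)·12-(3·(36/5)+(24/5))·(12/5))/(2·12³·50000) = -6156/9765625 rad
Superposition: θ = Σ θ_i = -92438/29296875 rad ≈ -0.003155 rad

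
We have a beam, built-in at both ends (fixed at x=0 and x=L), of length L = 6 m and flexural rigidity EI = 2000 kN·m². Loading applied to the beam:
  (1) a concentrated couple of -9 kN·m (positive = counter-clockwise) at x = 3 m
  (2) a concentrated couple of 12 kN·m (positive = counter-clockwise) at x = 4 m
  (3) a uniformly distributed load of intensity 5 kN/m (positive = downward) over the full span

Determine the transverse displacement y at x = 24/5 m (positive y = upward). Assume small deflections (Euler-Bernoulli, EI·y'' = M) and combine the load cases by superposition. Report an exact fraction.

Load 1 — applied couple M₀=-9 kN·m at a=3 m (b=L-a=3):
  y_1 = (R_Ax³/6 - M_Ax²/2 - M₀(x-a)²/2)/EI  [x>a] with R_A=-9/4, M_A=-9/4 = ((-9/4)·(24/5)³/6 - (-9/4)·(24/5)²/2 - (-9)·((24/5)-3)²/2)/2000 = -243/500000 m
Load 2 — applied couple M₀=12 kN·m at a=4 m (b=L-a=2):
  y_2 = (R_Ax³/6 - M_Ax²/2 - M₀(x-a)²/2)/EI  [x>a] with R_A=8/3, M_A=4 = ((8/3)·(24/5)³/6 - 4·(24/5)²/2 - 12·((24/5)-4)²/2)/2000 = -6/15625 m
Load 3 — uniform load w=5 kN/m over full span:
  y_3 = -wx²(L-x)²/(24EI) = -5·(24/5)²·(6-(24/5))²/(24·2000) = -54/15625 m
Superposition: y = Σ y_i = -2163/500000 m ≈ -0.004326 m

y(24/5) = -2163/500000 m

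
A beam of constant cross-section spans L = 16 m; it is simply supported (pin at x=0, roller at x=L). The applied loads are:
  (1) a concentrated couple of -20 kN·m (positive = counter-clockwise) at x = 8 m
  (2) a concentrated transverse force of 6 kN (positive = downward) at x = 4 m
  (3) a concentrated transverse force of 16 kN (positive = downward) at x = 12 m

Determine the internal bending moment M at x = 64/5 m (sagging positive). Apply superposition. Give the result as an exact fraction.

Load 1 — applied couple M₀=-20 kN·m at a=8 m (b=L-a=8):
  M_1 = M₀x/L - M₀  [x>a] = (-20)·(64/5)/16 - (-20) = 4 kN·m
Load 2 — point force P=6 kN at a=4 m (b=L-a=12):
  M_2 = Pa(L-x)/L  [x>a] = 6·4·(16-(64/5))/16 = 24/5 kN·m
Load 3 — point force P=16 kN at a=12 m (b=L-a=4):
  M_3 = Pa(L-x)/L  [x>a] = 16·12·(16-(64/5))/16 = 192/5 kN·m
Superposition: M = Σ M_i = 236/5 kN·m ≈ 47.200000 kN·m

M(64/5) = 236/5 kN·m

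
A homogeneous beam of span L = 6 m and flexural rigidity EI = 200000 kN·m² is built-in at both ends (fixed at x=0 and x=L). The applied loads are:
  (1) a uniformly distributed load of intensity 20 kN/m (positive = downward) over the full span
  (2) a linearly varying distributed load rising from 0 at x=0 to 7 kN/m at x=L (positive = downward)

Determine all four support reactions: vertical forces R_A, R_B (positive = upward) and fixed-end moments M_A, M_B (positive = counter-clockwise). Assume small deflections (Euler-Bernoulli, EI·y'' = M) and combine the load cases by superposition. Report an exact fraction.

R_A = 663/10 kN, M_A = 342/5 kN·m, R_B = 747/10 kN, M_B = -363/5 kN·m

Load 1 — uniform load w=20 kN/m over full span:
  R_A = wL/2 = 20·6/2 = 60 kN
  M_A = wL²/12 = 20·6²/12 = 60 kN·m
  R_B = wL/2 = 20·6/2 = 60 kN
  M_B = -wL²/12 = -20·6²/12 = -60 kN·m
Load 2 — triangular load w₀=7 kN/m (0→w₀ over full span):
  R_A = 3w₀L/20 = 3·7·6/20 = 63/10 kN
  M_A = w₀L²/30 = 7·6²/30 = 42/5 kN·m
  R_B = 7w₀L/20 = 7·7·6/20 = 147/10 kN
  M_B = -w₀L²/20 = -7·6²/20 = -63/5 kN·m
Superposition: R_A = 663/10 kN, M_A = 342/5 kN·m, R_B = 747/10 kN, M_B = -363/5 kN·m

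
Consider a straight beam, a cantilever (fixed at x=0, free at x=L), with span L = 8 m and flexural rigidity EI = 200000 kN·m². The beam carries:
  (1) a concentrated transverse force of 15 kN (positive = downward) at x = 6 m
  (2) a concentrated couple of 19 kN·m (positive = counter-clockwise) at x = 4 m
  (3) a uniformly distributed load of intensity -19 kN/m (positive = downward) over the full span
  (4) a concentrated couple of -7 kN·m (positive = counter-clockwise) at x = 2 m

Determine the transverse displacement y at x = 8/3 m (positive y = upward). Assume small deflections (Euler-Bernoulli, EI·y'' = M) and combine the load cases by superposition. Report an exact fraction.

Load 1 — point force P=15 kN at a=6 m (b=L-a=2):
  y_1 = -Px²(3a-x)/(6EI)  [x≤a] = -15·(8/3)²·(3·6-(8/3))/(6·200000) = -23/16875 m
Load 2 — applied couple M₀=19 kN·m at a=4 m (b=L-a=4):
  y_2 = M₀x²/(2EI)  [x≤a] = 19·(8/3)²/(2·200000) = 19/56250 m
Load 3 — uniform load w=-19 kN/m over full span:
  y_3 = -wx²(x²-4Lx+6L²)/(24EI) = -(-19)·(8/3)²·((8/3)²-4·8·(8/3)+6·8²)/(24·200000) = 6536/759375 m
Load 4 — applied couple M₀=-7 kN·m at a=2 m (b=L-a=6):
  y_4 = M₀a(2x-a)/(2EI)  [x>a] = (-7)·2·(2·(8/3)-2)/(2·200000) = -7/60000 m
Superposition: y = Σ y_i = 36281/4860000 m ≈ 0.007465 m

y(8/3) = 36281/4860000 m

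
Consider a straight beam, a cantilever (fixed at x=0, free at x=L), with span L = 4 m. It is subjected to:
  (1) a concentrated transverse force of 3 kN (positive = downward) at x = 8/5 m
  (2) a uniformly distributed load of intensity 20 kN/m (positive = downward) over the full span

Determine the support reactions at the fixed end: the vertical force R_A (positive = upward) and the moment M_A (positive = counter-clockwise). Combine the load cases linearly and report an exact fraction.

Load 1 — point force P=3 kN at a=8/5 m (b=L-a=12/5):
  R_A = P = 3 kN
  M_A = Pa = 3·(8/5) = 24/5 kN·m
Load 2 — uniform load w=20 kN/m over full span:
  R_A = wL = 20·4 = 80 kN
  M_A = wL²/2 = 20·4²/2 = 160 kN·m
Superposition: R_A = 83 kN, M_A = 824/5 kN·m

R_A = 83 kN, M_A = 824/5 kN·m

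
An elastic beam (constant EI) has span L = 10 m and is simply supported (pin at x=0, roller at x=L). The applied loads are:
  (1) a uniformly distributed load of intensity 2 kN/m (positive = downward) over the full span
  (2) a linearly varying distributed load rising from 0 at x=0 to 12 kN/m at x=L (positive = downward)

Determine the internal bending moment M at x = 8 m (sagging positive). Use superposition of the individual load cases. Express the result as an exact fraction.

Load 1 — uniform load w=2 kN/m over full span:
  M_1 = wx(L-x)/2 = 2·8·(10-8)/2 = 16 kN·m
Load 2 — triangular load w₀=12 kN/m (0→w₀ over full span):
  M_2 = w₀Lx/6 - w₀x³/(6L) = 12·10·8/6 - 12·8³/(6·10) = 288/5 kN·m
Superposition: M = Σ M_i = 368/5 kN·m ≈ 73.600000 kN·m

M(8) = 368/5 kN·m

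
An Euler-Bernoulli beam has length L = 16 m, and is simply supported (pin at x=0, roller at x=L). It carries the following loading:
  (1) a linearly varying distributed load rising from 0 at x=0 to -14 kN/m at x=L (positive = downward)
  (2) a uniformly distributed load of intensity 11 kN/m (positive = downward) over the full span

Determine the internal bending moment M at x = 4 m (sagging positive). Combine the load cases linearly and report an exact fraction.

M(4) = 124 kN·m

Load 1 — triangular load w₀=-14 kN/m (0→w₀ over full span):
  M_1 = w₀Lx/6 - w₀x³/(6L) = (-14)·16·4/6 - (-14)·4³/(6·16) = -140 kN·m
Load 2 — uniform load w=11 kN/m over full span:
  M_2 = wx(L-x)/2 = 11·4·(16-4)/2 = 264 kN·m
Superposition: M = Σ M_i = 124 kN·m ≈ 124.000000 kN·m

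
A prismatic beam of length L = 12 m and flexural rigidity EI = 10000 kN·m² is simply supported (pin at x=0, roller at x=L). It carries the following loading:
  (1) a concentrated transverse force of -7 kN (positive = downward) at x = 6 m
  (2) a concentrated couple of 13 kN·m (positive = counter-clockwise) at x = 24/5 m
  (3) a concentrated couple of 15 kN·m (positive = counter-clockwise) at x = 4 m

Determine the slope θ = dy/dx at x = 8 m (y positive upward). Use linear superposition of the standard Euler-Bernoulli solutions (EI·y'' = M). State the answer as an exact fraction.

Load 1 — point force P=-7 kN at a=6 m (b=L-a=6):
  θ_1 = -Pa(2L²-6Lx+3x²+a²)/(6LEI)  [x>a] = -(-7)·6·(2·12²-6·12·8+3·8²+6²)/(6·12·10000) = -7/2000 rad
Load 2 — applied couple M₀=13 kN·m at a=24/5 m (b=L-a=36/5):
  θ_2 = (M₀x²/(2L)-M₀(x-a)+C₁)/EI  [x>a] with C₁=M₀(3b²-L²)/(6L)=52/25 = (13·8²/(2·12)-13·(8-(24/5))+(52/25))/10000 = -91/187500 rad
Load 3 — applied couple M₀=15 kN·m at a=4 m (b=L-a=8):
  θ_3 = (M₀x²/(2L)-M₀(x-a)+C₁)/EI  [x>a] with C₁=M₀(3b²-L²)/(6L)=10 = (15·8²/(2·12)-15·(8-4)+10)/10000 = -1/1000 rad
Superposition: θ = Σ θ_i = -3739/750000 rad ≈ -0.004985 rad

θ(8) = -3739/750000 rad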